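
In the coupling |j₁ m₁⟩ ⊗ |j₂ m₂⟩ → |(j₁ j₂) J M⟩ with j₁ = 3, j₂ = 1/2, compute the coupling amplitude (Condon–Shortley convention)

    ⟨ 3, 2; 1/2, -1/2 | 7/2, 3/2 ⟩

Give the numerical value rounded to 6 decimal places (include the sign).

+√(2/7) = +0.534522

√[8·0!6!1!/8! · 5!1!0!1!5!2!] = √(28800/7)
  +(−1)^0/∏(0,0,1,0,5,1)! = 1/120  (running 1/120)
⟨..|..⟩ = √(28800/7)·(1/120) = +0.534522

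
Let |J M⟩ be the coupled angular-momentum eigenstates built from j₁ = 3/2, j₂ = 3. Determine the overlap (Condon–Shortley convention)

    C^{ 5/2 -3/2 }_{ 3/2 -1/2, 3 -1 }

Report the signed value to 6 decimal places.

j₁+j₂−J=2  J+j₁−j₂=1  J−j₁+j₂=4  j₁+j₂+J+1=8
(j₁±m₁, j₂±m₂, J±M) = (1,2,2,4,1,4)
P² = 576/35
sum k=1..2:
  [1] −1/6 = -1/6
  [2] +1/48 = 1/48
S = -7/48
C² = P²·S² = 7/20 ; C = -0.591608

-0.591608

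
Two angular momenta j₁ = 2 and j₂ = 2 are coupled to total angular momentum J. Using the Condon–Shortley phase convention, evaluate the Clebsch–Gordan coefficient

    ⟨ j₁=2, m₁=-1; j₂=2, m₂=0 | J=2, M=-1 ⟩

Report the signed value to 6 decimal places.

j₁+j₂−J=2  J+j₁−j₂=2  J−j₁+j₂=2  j₁+j₂+J+1=7
(j₁±m₁, j₂±m₂, J±M) = (1,3,2,2,1,3)
P² = 8/7
sum k=1..2:
  [1] −1/2 = -1/2
  [2] +1/4 = 1/4
S = -1/4
C² = P²·S² = 1/14 ; C = -0.267261

-0.267261  (= −√(1/14))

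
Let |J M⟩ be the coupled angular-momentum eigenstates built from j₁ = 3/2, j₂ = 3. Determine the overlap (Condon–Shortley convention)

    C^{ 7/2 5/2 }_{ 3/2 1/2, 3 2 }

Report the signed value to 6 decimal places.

−√(1/7) ≈ -0.377964

j₁+j₂−J=1  J+j₁−j₂=2  J−j₁+j₂=5  j₁+j₂+J+1=9
(j₁±m₁, j₂±m₂, J±M) = (2,1,5,1,6,1)
P² = 6400/7
sum k=0..1:
  [0] +1/120 = 1/120
  [1] −1/48 = -1/48
S = -1/80
C² = P²·S² = 1/7 ; C = -0.377964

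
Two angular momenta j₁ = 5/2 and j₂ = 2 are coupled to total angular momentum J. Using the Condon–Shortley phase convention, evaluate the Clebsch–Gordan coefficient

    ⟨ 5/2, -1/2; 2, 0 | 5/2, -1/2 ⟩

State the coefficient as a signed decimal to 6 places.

-0.478091

triangle: 2!×3!×2!/8! = 24/40320
(j±m)!: 2!×3!×2!×2!×2!×3! = 576
prefactor² = (2J+1)×Δ×N² = 72/35
  k=0: +1/(0!×2!×3!×2!×0!×0!) = 1/24
  k=1: −1/(1!×1!×2!×1!×1!×1!) = -1/2
  k=2: +1/(2!×0!×1!×0!×2!×2!) = 1/8
Σ = -1/3  ⇒  CG² = 72/35×(-1/3)² = 8/35
CG = −√(8/35) = -0.478091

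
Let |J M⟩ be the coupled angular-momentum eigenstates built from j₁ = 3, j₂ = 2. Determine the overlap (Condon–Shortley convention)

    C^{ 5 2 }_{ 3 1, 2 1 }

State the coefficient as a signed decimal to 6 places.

√[11·0!6!4!/11! · 4!2!3!1!7!3!] = √(41472)
  +(−1)^0/∏(0,0,2,3,4,1)! = 1/288  (running 1/288)
⟨..|..⟩ = √(41472)·(1/288) = +0.707107

+0.707107  (= +√(1/2))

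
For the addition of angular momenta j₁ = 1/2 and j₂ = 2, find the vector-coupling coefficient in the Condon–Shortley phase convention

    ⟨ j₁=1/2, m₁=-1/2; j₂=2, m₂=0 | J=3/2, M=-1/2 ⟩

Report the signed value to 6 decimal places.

triangle: 1!*0!*3!/5! = 6/120
(j±m)!: 0!*1!*2!*2!*1!*2! = 8
prefactor² = (2J+1)*Δ*N² = 8/5
  k=1: −1/(1!*0!*0!*1!*0!*2!) = -1/2
Σ = -1/2  ⇒  CG² = 8/5*(-1/2)² = 2/5
CG = −√(2/5) = -0.632456

-0.632456  (= −√(2/5))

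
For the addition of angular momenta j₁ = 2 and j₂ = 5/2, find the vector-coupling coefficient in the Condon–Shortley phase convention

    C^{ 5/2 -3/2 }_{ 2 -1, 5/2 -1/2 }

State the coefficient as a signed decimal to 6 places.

-0.414039  (= −√(6/35))

√[6·2!2!3!/8! · 1!3!2!3!1!4!] = √(216/35)
  +(−1)^1/∏(1,1,2,1,0,2)! = -1/4  (running -1/4)
  +(−1)^2/∏(2,0,1,0,1,3)! = 1/12  (running -1/6)
⟨..|..⟩ = √(216/35)·(-1/6) = -0.414039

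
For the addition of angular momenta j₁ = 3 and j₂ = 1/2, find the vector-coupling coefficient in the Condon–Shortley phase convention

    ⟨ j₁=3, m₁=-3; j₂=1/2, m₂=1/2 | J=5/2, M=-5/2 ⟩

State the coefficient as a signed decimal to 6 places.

-0.925820

triangle: 1!*5!*0!/7! = 120/5040
(j±m)!: 0!*6!*1!*0!*0!*5! = 86400
prefactor² = (2J+1)*Δ*N² = 86400/7
  k=1: −1/(1!*0!*5!*0!*0!*0!) = -1/120
Σ = -1/120  ⇒  CG² = 86400/7*(-1/120)² = 6/7
CG = −√(6/7) = -0.925820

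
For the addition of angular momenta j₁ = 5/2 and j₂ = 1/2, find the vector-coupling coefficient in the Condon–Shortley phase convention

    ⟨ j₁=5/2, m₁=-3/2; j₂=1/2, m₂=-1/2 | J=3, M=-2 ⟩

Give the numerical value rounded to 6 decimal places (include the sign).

+√(5/6) = +0.912871

j₁+j₂−J=0  J+j₁−j₂=5  J−j₁+j₂=1  j₁+j₂+J+1=7
(j₁±m₁, j₂±m₂, J±M) = (1,4,0,1,1,5)
P² = 480
sum k=0..0:
  [0] +1/24 = 1/24
S = 1/24
C² = P²·S² = 5/6 ; C = +0.912871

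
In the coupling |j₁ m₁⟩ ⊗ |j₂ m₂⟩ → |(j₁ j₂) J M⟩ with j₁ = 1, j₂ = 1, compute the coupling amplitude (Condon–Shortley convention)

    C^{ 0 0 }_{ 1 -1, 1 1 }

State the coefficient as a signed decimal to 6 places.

j₁+j₂−J=2  J+j₁−j₂=0  J−j₁+j₂=0  j₁+j₂+J+1=3
(j₁±m₁, j₂±m₂, J±M) = (0,2,2,0,0,0)
P² = 4/3
sum k=2..2:
  [2] +1/2 = 1/2
S = 1/2
C² = P²·S² = 1/3 ; C = +0.577350

+0.577350  (= +√(1/3))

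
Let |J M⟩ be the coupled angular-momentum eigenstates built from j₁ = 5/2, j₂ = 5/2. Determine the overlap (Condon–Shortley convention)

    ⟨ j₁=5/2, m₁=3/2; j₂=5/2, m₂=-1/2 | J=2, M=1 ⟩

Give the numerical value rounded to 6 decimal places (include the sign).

√[5·3!2!2!/8! · 4!1!2!3!3!1!] = √(36/7)
  +(−1)^0/∏(0,3,1,2,1,0)! = 1/12  (running 1/12)
  +(−1)^1/∏(1,2,0,1,2,1)! = -1/4  (running -1/6)
⟨..|..⟩ = √(36/7)·(-1/6) = -0.377964

−√(1/7) = -0.377964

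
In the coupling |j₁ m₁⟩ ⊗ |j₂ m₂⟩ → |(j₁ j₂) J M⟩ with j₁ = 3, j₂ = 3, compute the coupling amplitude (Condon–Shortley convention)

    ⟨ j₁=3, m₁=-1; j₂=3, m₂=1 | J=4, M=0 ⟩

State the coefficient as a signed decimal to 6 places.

+√(1/154) = +0.080582

√[9·2!4!4!/11! · 2!4!4!2!4!4!] = √(663552/1925)
  +(−1)^0/∏(0,2,4,4,0,0)! = 1/1152  (running 1/1152)
  +(−1)^1/∏(1,1,3,3,1,1)! = -1/36  (running -31/1152)
  +(−1)^2/∏(2,0,2,2,2,2)! = 1/32  (running 5/1152)
⟨..|..⟩ = √(663552/1925)·(5/1152) = +0.080582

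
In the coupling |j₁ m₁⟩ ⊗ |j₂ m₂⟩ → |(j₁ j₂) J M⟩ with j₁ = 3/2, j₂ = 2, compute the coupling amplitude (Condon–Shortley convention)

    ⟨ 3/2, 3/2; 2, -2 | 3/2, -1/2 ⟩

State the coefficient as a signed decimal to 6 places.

+0.632456

j₁+j₂−J=2  J+j₁−j₂=1  J−j₁+j₂=2  j₁+j₂+J+1=6
(j₁±m₁, j₂±m₂, J±M) = (3,0,0,4,1,2)
P² = 32/5
sum k=0..0:
  [0] +1/4 = 1/4
S = 1/4
C² = P²·S² = 2/5 ; C = +0.632456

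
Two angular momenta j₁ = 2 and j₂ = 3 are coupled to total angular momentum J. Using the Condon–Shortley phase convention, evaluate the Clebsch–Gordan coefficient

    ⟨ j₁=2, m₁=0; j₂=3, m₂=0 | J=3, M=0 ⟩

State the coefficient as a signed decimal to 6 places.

-0.516398

√[7·2!2!4!/9! · 2!2!3!3!3!3!] = √(48/5)
  +(−1)^0/∏(0,2,2,3,0,1)! = 1/24  (running 1/24)
  +(−1)^1/∏(1,1,1,2,1,2)! = -1/4  (running -5/24)
  +(−1)^2/∏(2,0,0,1,2,3)! = 1/24  (running -1/6)
⟨..|..⟩ = √(48/5)·(-1/6) = -0.516398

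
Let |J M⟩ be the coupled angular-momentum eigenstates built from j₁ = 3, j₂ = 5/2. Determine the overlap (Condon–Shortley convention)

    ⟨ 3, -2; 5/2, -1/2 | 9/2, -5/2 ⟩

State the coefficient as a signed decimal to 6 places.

−√(49/198) = -0.497468

√[10·1!5!4!/11! · 1!5!2!3!2!7!] = √(115200/11)
  +(−1)^0/∏(0,1,5,2,0,2)! = 1/480  (running 1/480)
  +(−1)^1/∏(1,0,4,1,1,3)! = -1/144  (running -7/1440)
⟨..|..⟩ = √(115200/11)·(-7/1440) = -0.497468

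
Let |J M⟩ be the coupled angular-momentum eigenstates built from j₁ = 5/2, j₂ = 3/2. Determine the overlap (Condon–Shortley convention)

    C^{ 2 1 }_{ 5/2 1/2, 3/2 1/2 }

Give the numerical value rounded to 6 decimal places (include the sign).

-0.545545  (= −√(25/84))

√[5·2!3!1!/7! · 3!2!2!1!3!1!] = √(12/7)
  +(−1)^1/∏(1,1,1,1,2,0)! = -1/2  (running -1/2)
  +(−1)^2/∏(2,0,0,0,3,1)! = 1/12  (running -5/12)
⟨..|..⟩ = √(12/7)·(-5/12) = -0.545545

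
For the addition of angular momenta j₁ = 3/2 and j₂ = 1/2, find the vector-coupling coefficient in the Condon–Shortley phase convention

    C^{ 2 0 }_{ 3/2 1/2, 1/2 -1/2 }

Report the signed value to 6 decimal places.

+√(1/2) = +0.707107

triangle: 0!*3!*1!/5! = 6/120
(j±m)!: 2!*1!*0!*1!*2!*2! = 8
prefactor² = (2J+1)*Δ*N² = 2
  k=0: +1/(0!*0!*1!*0!*2!*1!) = 1/2
Σ = 1/2  ⇒  CG² = 2*1/2² = 1/2
CG = +√(1/2) = +0.707107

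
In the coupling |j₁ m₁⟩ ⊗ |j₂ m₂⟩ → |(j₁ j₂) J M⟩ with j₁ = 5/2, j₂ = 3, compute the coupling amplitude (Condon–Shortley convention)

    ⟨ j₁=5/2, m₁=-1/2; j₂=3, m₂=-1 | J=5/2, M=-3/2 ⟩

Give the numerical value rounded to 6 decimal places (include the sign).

√[6·3!2!3!/9! · 2!3!2!4!1!4!] = √(576/35)
  +(−1)^1/∏(1,2,2,1,0,2)! = -1/8  (running -1/8)
  +(−1)^2/∏(2,1,1,0,1,3)! = 1/12  (running -1/24)
⟨..|..⟩ = √(576/35)·(-1/24) = -0.169031

−√(1/35) ≈ -0.169031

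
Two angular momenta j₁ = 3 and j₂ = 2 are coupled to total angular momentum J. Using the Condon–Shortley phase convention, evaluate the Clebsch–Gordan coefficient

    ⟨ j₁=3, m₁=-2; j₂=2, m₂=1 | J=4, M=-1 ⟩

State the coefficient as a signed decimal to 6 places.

−√(7/20) = -0.591608

√[9·1!5!3!/10! · 1!5!3!1!3!5!] = √(6480/7)
  +(−1)^0/∏(0,1,5,3,0,0)! = 1/720  (running 1/720)
  +(−1)^1/∏(1,0,4,2,1,1)! = -1/48  (running -7/360)
⟨..|..⟩ = √(6480/7)·(-7/360) = -0.591608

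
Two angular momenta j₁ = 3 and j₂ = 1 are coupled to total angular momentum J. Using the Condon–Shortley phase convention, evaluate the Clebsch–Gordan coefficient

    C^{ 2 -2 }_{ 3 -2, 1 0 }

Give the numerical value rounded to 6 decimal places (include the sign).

√[5·2!4!0!/7! · 1!5!1!1!0!4!] = √(960/7)
  +(−1)^1/∏(1,1,4,0,0,0)! = -1/24  (running -1/24)
⟨..|..⟩ = √(960/7)·(-1/24) = -0.487950

-0.487950  (= −√(5/21))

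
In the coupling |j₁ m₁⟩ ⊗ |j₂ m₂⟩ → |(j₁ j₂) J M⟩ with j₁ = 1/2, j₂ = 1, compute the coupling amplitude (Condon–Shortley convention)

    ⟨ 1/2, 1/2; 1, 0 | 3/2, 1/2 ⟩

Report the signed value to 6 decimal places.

triangle: 0!·1!·2!/4! = 2/24
(j±m)!: 1!·0!·1!·1!·2!·1! = 2
prefactor² = (2J+1)·Δ·N² = 2/3
  k=0: +1/(0!·0!·0!·1!·1!·1!) = 1
Σ = 1  ⇒  CG² = 2/3·1² = 2/3
CG = +√(2/3) = +0.816497

+√(2/3) = +0.816497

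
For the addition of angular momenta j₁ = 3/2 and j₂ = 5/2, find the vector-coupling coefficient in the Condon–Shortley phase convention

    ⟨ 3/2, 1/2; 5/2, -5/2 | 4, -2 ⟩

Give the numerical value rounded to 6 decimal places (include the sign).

j₁+j₂−J=0  J+j₁−j₂=3  J−j₁+j₂=5  j₁+j₂+J+1=9
(j₁±m₁, j₂±m₂, J±M) = (2,1,0,5,2,6)
P² = 43200/7
sum k=0..0:
  [0] +1/240 = 1/240
S = 1/240
C² = P²·S² = 3/28 ; C = +0.327327

+0.327327  (= +√(3/28))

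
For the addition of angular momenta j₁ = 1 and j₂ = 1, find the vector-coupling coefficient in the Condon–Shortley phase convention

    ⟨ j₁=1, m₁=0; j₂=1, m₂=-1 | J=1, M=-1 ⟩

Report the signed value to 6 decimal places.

j₁+j₂−J=1  J+j₁−j₂=1  J−j₁+j₂=1  j₁+j₂+J+1=4
(j₁±m₁, j₂±m₂, J±M) = (1,1,0,2,0,2)
P² = 1/2
sum k=0..0:
  [0] +1/1 = 1
S = 1
C² = P²·S² = 1/2 ; C = +0.707107

+0.707107  (= +√(1/2))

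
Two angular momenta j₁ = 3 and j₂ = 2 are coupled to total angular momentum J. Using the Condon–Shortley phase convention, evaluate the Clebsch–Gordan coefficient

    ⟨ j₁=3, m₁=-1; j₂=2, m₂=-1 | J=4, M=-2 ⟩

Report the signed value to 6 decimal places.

+0.188982

√[9·1!5!3!/10! · 2!4!1!3!2!6!] = √(5184/7)
  +(−1)^0/∏(0,1,4,1,1,2)! = 1/48  (running 1/48)
  +(−1)^1/∏(1,0,3,0,2,3)! = -1/72  (running 1/144)
⟨..|..⟩ = √(5184/7)·(1/144) = +0.188982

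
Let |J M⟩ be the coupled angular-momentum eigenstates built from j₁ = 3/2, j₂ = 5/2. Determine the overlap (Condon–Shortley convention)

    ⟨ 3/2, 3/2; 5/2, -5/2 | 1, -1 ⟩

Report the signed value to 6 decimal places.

+√(1/2) = +0.707107

√[3·3!0!2!/6! · 3!0!0!5!0!2!] = √(72)
  +(−1)^0/∏(0,3,0,0,0,2)! = 1/12  (running 1/12)
⟨..|..⟩ = √(72)·(1/12) = +0.707107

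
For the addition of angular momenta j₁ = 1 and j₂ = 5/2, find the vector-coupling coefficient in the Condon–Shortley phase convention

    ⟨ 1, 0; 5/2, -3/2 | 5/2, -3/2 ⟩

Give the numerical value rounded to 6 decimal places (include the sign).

triangle: 1!·1!·4!/7! = 24/5040
(j±m)!: 1!·1!·1!·4!·1!·4! = 576
prefactor² = (2J+1)·Δ·N² = 576/35
  k=0: +1/(0!·1!·1!·1!·0!·3!) = 1/6
  k=1: −1/(1!·0!·0!·0!·1!·4!) = -1/24
Σ = 1/8  ⇒  CG² = 576/35·1/8² = 9/35
CG = +√(9/35) = +0.507093

+0.507093  (= +√(9/35))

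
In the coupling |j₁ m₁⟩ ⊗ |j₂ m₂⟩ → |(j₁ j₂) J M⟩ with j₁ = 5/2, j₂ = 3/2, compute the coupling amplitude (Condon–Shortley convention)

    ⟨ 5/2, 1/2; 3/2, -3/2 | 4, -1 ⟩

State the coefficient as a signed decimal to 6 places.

+0.422577

triangle: 0!×5!×3!/9! = 720/362880
(j±m)!: 3!×2!×0!×3!×3!×5! = 51840
prefactor² = (2J+1)×Δ×N² = 6480/7
  k=0: +1/(0!×0!×2!×0!×3!×3!) = 1/72
Σ = 1/72  ⇒  CG² = 6480/7×1/72² = 5/28
CG = +√(5/28) = +0.422577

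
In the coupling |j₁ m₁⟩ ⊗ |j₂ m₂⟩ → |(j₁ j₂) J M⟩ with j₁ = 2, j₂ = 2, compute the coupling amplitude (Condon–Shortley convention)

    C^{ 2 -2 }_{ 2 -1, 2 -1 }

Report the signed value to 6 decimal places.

−√(3/7) = -0.654654

triangle: 2!*2!*2!/7! = 8/5040
(j±m)!: 1!*3!*1!*3!*0!*4! = 864
prefactor² = (2J+1)*Δ*N² = 48/7
  k=1: −1/(1!*1!*2!*0!*0!*2!) = -1/4
Σ = -1/4  ⇒  CG² = 48/7*(-1/4)² = 3/7
CG = −√(3/7) = -0.654654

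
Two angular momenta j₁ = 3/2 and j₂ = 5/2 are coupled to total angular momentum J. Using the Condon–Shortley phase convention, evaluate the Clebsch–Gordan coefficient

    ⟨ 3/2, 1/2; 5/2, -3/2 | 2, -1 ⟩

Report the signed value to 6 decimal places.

√[5·2!1!3!/7! · 2!1!1!4!1!3!] = √(24/7)
  +(−1)^0/∏(0,2,1,1,0,2)! = 1/4  (running 1/4)
  +(−1)^1/∏(1,1,0,0,1,3)! = -1/6  (running 1/12)
⟨..|..⟩ = √(24/7)·(1/12) = +0.154303

+0.154303  (= +√(1/42))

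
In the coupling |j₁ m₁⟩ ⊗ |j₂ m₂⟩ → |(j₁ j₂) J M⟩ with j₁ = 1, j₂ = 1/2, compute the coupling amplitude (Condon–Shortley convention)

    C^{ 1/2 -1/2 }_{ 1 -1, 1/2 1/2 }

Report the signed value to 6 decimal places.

-0.816497

triangle: 1!×1!×0!/3! = 1/6
(j±m)!: 0!×2!×1!×0!×0!×1! = 2
prefactor² = (2J+1)×Δ×N² = 2/3
  k=1: −1/(1!×0!×1!×0!×0!×0!) = -1
Σ = -1  ⇒  CG² = 2/3×(-1)² = 2/3
CG = −√(2/3) = -0.816497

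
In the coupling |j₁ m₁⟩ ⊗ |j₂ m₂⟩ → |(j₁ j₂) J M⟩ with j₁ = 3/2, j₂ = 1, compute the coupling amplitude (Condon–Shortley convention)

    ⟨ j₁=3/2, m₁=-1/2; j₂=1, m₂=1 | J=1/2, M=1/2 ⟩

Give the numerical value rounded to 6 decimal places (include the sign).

j₁+j₂−J=2  J+j₁−j₂=1  J−j₁+j₂=0  j₁+j₂+J+1=4
(j₁±m₁, j₂±m₂, J±M) = (1,2,2,0,1,0)
P² = 2/3
sum k=2..2:
  [2] +1/2 = 1/2
S = 1/2
C² = P²·S² = 1/6 ; C = +0.408248

+√(1/6) = +0.408248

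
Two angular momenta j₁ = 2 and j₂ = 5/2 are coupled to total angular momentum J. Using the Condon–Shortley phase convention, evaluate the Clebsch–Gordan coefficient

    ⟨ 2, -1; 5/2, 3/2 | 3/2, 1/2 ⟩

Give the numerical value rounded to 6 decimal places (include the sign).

+√(2/105) = +0.138013

j₁+j₂−J=3  J+j₁−j₂=1  J−j₁+j₂=2  j₁+j₂+J+1=7
(j₁±m₁, j₂±m₂, J±M) = (1,3,4,1,2,1)
P² = 96/35
sum k=2..3:
  [2] +1/4 = 1/4
  [3] −1/6 = -1/6
S = 1/12
C² = P²·S² = 2/105 ; C = +0.138013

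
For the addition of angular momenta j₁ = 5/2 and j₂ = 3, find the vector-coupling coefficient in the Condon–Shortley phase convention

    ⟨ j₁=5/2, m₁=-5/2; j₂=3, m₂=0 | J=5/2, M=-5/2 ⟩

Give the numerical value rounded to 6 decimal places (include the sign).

−√(5/42) ≈ -0.345033

j₁+j₂−J=3  J+j₁−j₂=2  J−j₁+j₂=3  j₁+j₂+J+1=9
(j₁±m₁, j₂±m₂, J±M) = (0,5,3,3,0,5)
P² = 4320/7
sum k=3..3:
  [3] −1/72 = -1/72
S = -1/72
C² = P²·S² = 5/42 ; C = -0.345033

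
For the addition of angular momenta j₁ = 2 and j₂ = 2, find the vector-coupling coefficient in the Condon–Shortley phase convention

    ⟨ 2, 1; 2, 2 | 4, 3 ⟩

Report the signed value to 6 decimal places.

+0.707107

j₁+j₂−J=0  J+j₁−j₂=4  J−j₁+j₂=4  j₁+j₂+J+1=9
(j₁±m₁, j₂±m₂, J±M) = (3,1,4,0,7,1)
P² = 10368
sum k=0..0:
  [0] +1/144 = 1/144
S = 1/144
C² = P²·S² = 1/2 ; C = +0.707107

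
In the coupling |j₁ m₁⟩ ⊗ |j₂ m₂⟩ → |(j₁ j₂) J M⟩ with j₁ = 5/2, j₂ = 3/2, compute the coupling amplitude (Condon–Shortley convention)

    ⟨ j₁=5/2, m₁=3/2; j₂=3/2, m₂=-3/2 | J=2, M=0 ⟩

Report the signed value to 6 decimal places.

+√(3/7) = +0.654654

triangle: 2!×3!×1!/7! = 12/5040
(j±m)!: 4!×1!×0!×3!×2!×2! = 576
prefactor² = (2J+1)×Δ×N² = 48/7
  k=0: +1/(0!×2!×1!×0!×2!×1!) = 1/4
Σ = 1/4  ⇒  CG² = 48/7×1/4² = 3/7
CG = +√(3/7) = +0.654654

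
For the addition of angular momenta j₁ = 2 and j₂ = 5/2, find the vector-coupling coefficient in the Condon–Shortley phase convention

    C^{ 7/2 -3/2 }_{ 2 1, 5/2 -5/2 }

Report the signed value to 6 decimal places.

√[8·1!3!4!/9! · 3!1!0!5!2!5!] = √(3840/7)
  +(−1)^0/∏(0,1,1,0,2,4)! = 1/48  (running 1/48)
⟨..|..⟩ = √(3840/7)·(1/48) = +0.487950

+√(5/21) = +0.487950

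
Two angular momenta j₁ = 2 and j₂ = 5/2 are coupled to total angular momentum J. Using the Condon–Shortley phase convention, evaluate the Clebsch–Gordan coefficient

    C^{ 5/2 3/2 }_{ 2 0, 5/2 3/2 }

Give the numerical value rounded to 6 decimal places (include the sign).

−√(1/70) ≈ -0.119523

√[6·2!2!3!/8! · 2!2!4!1!4!1!] = √(288/35)
  +(−1)^1/∏(1,1,1,3,1,0)! = -1/6  (running -1/6)
  +(−1)^2/∏(2,0,0,2,2,1)! = 1/8  (running -1/24)
⟨..|..⟩ = √(288/35)·(-1/24) = -0.119523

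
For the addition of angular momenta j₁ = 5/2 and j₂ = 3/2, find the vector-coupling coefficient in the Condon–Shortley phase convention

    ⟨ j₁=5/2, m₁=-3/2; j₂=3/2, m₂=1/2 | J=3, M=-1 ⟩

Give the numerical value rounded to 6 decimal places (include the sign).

−√(49/120) ≈ -0.639010

triangle: 1!·4!·2!/8! = 48/40320
(j±m)!: 1!·4!·2!·1!·2!·4! = 2304
prefactor² = (2J+1)·Δ·N² = 96/5
  k=0: +1/(0!·1!·4!·2!·0!·0!) = 1/48
  k=1: −1/(1!·0!·3!·1!·1!·1!) = -1/6
Σ = -7/48  ⇒  CG² = 96/5·(-7/48)² = 49/120
CG = −√(49/120) = -0.639010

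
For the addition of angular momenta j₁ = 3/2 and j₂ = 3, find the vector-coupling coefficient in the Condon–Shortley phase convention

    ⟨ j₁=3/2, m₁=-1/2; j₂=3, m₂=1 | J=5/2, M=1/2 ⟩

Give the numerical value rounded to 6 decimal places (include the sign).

−√(1/70) = -0.119523

triangle: 2!×1!×4!/8! = 48/40320
(j±m)!: 1!×2!×4!×2!×3!×2! = 1152
prefactor² = (2J+1)×Δ×N² = 288/35
  k=1: −1/(1!×1!×1!×3!×0!×1!) = -1/6
  k=2: +1/(2!×0!×0!×2!×1!×2!) = 1/8
Σ = -1/24  ⇒  CG² = 288/35×(-1/24)² = 1/70
CG = −√(1/70) = -0.119523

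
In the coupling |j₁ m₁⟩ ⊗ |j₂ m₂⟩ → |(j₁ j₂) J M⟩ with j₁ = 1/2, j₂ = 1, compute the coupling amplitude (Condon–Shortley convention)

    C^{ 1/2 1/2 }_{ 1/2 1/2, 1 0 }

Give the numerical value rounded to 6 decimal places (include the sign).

√[2·1!0!1!/3! · 1!0!1!1!1!0!] = √(1/3)
  +(−1)^0/∏(0,1,0,1,0,0)! = 1  (running 1)
⟨..|..⟩ = √(1/3)·(1) = +0.577350

+0.577350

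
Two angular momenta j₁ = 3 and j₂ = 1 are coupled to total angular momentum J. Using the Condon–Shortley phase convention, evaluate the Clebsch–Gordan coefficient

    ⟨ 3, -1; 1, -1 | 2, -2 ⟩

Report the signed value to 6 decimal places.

j₁+j₂−J=2  J+j₁−j₂=4  J−j₁+j₂=0  j₁+j₂+J+1=7
(j₁±m₁, j₂±m₂, J±M) = (2,4,0,2,0,4)
P² = 768/7
sum k=0..0:
  [0] +1/48 = 1/48
S = 1/48
C² = P²·S² = 1/21 ; C = +0.218218

+0.218218  (= +√(1/21))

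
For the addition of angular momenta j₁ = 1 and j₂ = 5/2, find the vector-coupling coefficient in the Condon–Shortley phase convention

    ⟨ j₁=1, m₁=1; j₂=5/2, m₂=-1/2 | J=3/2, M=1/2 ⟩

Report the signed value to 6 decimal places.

+√(1/5) = +0.447214

√[4·2!0!3!/6! · 2!0!2!3!2!1!] = √(16/5)
  +(−1)^0/∏(0,2,0,2,0,1)! = 1/4  (running 1/4)
⟨..|..⟩ = √(16/5)·(1/4) = +0.447214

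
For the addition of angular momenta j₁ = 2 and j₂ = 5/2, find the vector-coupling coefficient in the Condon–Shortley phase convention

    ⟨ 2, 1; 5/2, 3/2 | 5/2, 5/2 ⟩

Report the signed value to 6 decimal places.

j₁+j₂−J=2  J+j₁−j₂=2  J−j₁+j₂=3  j₁+j₂+J+1=8
(j₁±m₁, j₂±m₂, J±M) = (3,1,4,1,5,0)
P² = 432/7
sum k=1..1:
  [1] −1/12 = -1/12
S = -1/12
C² = P²·S² = 3/7 ; C = -0.654654

-0.654654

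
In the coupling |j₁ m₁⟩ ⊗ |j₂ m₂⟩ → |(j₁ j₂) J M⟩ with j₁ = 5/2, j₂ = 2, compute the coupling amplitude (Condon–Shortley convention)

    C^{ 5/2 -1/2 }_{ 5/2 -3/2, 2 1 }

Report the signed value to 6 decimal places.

triangle: 2!·3!·2!/8! = 24/40320
(j±m)!: 1!·4!·3!·1!·2!·3! = 1728
prefactor² = (2J+1)·Δ·N² = 216/35
  k=1: −1/(1!·1!·3!·2!·0!·0!) = -1/12
  k=2: +1/(2!·0!·2!·1!·1!·1!) = 1/4
Σ = 1/6  ⇒  CG² = 216/35·1/6² = 6/35
CG = +√(6/35) = +0.414039

+0.414039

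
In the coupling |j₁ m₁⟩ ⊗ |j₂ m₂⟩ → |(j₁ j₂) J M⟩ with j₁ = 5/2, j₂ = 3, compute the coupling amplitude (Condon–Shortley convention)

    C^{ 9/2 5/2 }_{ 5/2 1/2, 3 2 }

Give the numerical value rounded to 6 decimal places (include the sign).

-0.497468  (= −√(49/198))

j₁+j₂−J=1  J+j₁−j₂=4  J−j₁+j₂=5  j₁+j₂+J+1=11
(j₁±m₁, j₂±m₂, J±M) = (3,2,5,1,7,2)
P² = 115200/11
sum k=0..1:
  [0] +1/480 = 1/480
  [1] −1/144 = -1/144
S = -7/1440
C² = P²·S² = 49/198 ; C = -0.497468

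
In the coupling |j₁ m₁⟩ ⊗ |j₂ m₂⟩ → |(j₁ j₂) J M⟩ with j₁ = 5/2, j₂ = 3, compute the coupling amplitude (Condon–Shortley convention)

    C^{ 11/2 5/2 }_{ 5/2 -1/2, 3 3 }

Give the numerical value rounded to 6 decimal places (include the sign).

√[12·0!5!6!/12! · 2!3!6!0!8!3!] = √(49766400/11)
  +(−1)^0/∏(0,0,3,6,2,0)! = 1/8640  (running 1/8640)
⟨..|..⟩ = √(49766400/11)·(1/8640) = +0.246183

+√(2/33) ≈ +0.246183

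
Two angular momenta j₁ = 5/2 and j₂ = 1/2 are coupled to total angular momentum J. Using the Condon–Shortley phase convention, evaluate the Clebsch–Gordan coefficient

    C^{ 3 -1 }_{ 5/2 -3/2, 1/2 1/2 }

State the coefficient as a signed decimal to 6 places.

j₁+j₂−J=0  J+j₁−j₂=5  J−j₁+j₂=1  j₁+j₂+J+1=7
(j₁±m₁, j₂±m₂, J±M) = (1,4,1,0,2,4)
P² = 192
sum k=0..0:
  [0] +1/24 = 1/24
S = 1/24
C² = P²·S² = 1/3 ; C = +0.577350

+√(1/3) = +0.577350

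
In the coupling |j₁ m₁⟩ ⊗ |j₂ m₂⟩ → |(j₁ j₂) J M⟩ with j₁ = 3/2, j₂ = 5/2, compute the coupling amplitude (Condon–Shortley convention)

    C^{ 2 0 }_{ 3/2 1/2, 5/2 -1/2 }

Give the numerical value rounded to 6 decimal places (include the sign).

triangle: 2!×1!×3!/7! = 12/5040
(j±m)!: 2!×1!×2!×3!×2!×2! = 96
prefactor² = (2J+1)×Δ×N² = 8/7
  k=0: +1/(0!×2!×1!×2!×0!×1!) = 1/4
  k=1: −1/(1!×1!×0!×1!×1!×2!) = -1/2
Σ = -1/4  ⇒  CG² = 8/7×(-1/4)² = 1/14
CG = −√(1/14) = -0.267261

-0.267261  (= −√(1/14))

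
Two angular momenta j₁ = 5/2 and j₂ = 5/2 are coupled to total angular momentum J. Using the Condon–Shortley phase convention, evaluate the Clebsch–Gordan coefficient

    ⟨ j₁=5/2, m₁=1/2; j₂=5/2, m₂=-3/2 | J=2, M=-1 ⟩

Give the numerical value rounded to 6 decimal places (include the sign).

−√(1/7) ≈ -0.377964

√[5·3!2!2!/8! · 3!2!1!4!1!3!] = √(36/7)
  +(−1)^0/∏(0,3,2,1,0,1)! = 1/12  (running 1/12)
  +(−1)^1/∏(1,2,1,0,1,2)! = -1/4  (running -1/6)
⟨..|..⟩ = √(36/7)·(-1/6) = -0.377964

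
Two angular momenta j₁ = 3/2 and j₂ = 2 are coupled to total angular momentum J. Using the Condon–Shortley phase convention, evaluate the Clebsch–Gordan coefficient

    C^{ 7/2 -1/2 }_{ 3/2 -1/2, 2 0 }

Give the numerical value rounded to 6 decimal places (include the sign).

√[8·0!3!4!/8! · 1!2!2!2!3!4!] = √(1152/35)
  +(−1)^0/∏(0,0,2,2,1,2)! = 1/8  (running 1/8)
⟨..|..⟩ = √(1152/35)·(1/8) = +0.717137

+0.717137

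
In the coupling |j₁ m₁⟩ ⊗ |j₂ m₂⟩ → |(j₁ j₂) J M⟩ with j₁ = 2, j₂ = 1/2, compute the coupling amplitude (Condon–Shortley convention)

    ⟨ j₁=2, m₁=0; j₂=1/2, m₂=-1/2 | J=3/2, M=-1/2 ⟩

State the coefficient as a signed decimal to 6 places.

j₁+j₂−J=1  J+j₁−j₂=3  J−j₁+j₂=0  j₁+j₂+J+1=5
(j₁±m₁, j₂±m₂, J±M) = (2,2,0,1,1,2)
P² = 8/5
sum k=0..0:
  [0] +1/2 = 1/2
S = 1/2
C² = P²·S² = 2/5 ; C = +0.632456

+√(2/5) ≈ +0.632456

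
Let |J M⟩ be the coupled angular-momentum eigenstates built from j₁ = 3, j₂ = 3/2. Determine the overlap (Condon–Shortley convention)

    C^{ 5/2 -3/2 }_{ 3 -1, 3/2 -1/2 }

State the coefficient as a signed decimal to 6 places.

j₁+j₂−J=2  J+j₁−j₂=4  J−j₁+j₂=1  j₁+j₂+J+1=8
(j₁±m₁, j₂±m₂, J±M) = (2,4,1,2,1,4)
P² = 576/35
sum k=0..1:
  [0] +1/48 = 1/48
  [1] −1/6 = -1/6
S = -7/48
C² = P²·S² = 7/20 ; C = -0.591608

-0.591608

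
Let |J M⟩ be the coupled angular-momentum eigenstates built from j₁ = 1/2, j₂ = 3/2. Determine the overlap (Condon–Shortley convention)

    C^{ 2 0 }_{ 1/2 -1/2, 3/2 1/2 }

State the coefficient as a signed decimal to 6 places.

+√(1/2) ≈ +0.707107

√[5·0!1!3!/5! · 0!1!2!1!2!2!] = √(2)
  +(−1)^0/∏(0,0,1,2,0,1)! = 1/2  (running 1/2)
⟨..|..⟩ = √(2)·(1/2) = +0.707107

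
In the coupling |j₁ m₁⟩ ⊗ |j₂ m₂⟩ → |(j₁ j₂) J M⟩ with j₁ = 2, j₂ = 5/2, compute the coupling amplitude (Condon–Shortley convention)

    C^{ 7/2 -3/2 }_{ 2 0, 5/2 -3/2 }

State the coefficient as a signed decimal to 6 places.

+√(2/7) ≈ +0.534522

j₁+j₂−J=1  J+j₁−j₂=3  J−j₁+j₂=4  j₁+j₂+J+1=9
(j₁±m₁, j₂±m₂, J±M) = (2,2,1,4,2,5)
P² = 512/7
sum k=0..1:
  [0] +1/12 = 1/12
  [1] −1/48 = -1/48
S = 1/16
C² = P²·S² = 2/7 ; C = +0.534522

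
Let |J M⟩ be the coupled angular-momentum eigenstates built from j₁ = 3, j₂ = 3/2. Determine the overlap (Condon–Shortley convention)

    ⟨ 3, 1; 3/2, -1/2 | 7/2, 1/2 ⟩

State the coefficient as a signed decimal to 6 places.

√[8·1!5!2!/9! · 4!2!1!2!4!3!] = √(512/7)
  +(−1)^0/∏(0,1,2,1,3,1)! = 1/12  (running 1/12)
  +(−1)^1/∏(1,0,1,0,4,2)! = -1/48  (running 1/16)
⟨..|..⟩ = √(512/7)·(1/16) = +0.534522

+0.534522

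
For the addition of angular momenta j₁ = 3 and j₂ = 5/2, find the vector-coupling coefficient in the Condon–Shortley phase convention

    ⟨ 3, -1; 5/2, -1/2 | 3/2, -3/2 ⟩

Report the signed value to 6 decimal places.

+√(9/35) ≈ +0.507093

triangle: 4!*2!*1!/8! = 48/40320
(j±m)!: 2!*4!*2!*3!*0!*3! = 3456
prefactor² = (2J+1)*Δ*N² = 576/35
  k=2: +1/(2!*2!*2!*0!*0!*1!) = 1/8
Σ = 1/8  ⇒  CG² = 576/35*1/8² = 9/35
CG = +√(9/35) = +0.507093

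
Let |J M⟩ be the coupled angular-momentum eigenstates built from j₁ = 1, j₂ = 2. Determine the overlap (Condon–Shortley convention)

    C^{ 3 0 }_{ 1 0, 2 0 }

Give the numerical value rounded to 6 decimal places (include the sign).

triangle: 0!×2!×4!/7! = 48/5040
(j±m)!: 1!×1!×2!×2!×3!×3! = 144
prefactor² = (2J+1)×Δ×N² = 48/5
  k=0: +1/(0!×0!×1!×2!×1!×2!) = 1/4
Σ = 1/4  ⇒  CG² = 48/5×1/4² = 3/5
CG = +√(3/5) = +0.774597

+√(3/5) = +0.774597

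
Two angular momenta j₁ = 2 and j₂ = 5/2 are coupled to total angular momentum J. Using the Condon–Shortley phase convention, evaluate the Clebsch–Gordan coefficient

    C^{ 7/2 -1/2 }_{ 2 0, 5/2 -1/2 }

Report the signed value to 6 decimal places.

triangle: 1!*3!*4!/9! = 144/362880
(j±m)!: 2!*2!*2!*3!*3!*4! = 6912
prefactor² = (2J+1)*Δ*N² = 768/35
  k=0: +1/(0!*1!*2!*2!*1!*2!) = 1/8
  k=1: −1/(1!*0!*1!*1!*2!*3!) = -1/12
Σ = 1/24  ⇒  CG² = 768/35*1/24² = 4/105
CG = +√(4/105) = +0.195180

+√(4/105) = +0.195180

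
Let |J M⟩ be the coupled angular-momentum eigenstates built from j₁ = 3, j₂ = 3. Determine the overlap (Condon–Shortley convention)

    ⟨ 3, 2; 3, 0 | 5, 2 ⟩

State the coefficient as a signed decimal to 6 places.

j₁+j₂−J=1  J+j₁−j₂=5  J−j₁+j₂=5  j₁+j₂+J+1=12
(j₁±m₁, j₂±m₂, J±M) = (5,1,3,3,7,3)
P² = 43200
sum k=0..1:
  [0] +1/288 = 1/288
  [1] −1/1440 = -1/1440
S = 1/360
C² = P²·S² = 1/3 ; C = +0.577350

+0.577350  (= +√(1/3))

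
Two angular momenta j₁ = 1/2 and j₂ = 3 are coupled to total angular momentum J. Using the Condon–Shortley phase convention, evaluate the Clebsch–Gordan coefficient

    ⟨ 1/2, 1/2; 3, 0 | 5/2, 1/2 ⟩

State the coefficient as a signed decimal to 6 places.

+0.654654

j₁+j₂−J=1  J+j₁−j₂=0  J−j₁+j₂=5  j₁+j₂+J+1=7
(j₁±m₁, j₂±m₂, J±M) = (1,0,3,3,3,2)
P² = 432/7
sum k=0..0:
  [0] +1/12 = 1/12
S = 1/12
C² = P²·S² = 3/7 ; C = +0.654654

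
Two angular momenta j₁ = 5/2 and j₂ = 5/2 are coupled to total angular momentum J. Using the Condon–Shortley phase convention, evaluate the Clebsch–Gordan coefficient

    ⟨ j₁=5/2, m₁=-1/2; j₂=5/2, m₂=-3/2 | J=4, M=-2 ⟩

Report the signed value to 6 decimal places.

+√(5/28) = +0.422577

triangle: 1!*4!*4!/10! = 576/3628800
(j±m)!: 2!*3!*1!*4!*2!*6! = 414720
prefactor² = (2J+1)*Δ*N² = 20736/35
  k=0: +1/(0!*1!*3!*1!*1!*3!) = 1/36
  k=1: −1/(1!*0!*2!*0!*2!*4!) = -1/96
Σ = 5/288  ⇒  CG² = 20736/35*5/288² = 5/28
CG = +√(5/28) = +0.422577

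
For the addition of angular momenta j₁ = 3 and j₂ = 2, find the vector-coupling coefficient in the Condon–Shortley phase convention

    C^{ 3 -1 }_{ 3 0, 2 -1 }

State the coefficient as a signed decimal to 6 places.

−√(1/30) ≈ -0.182574

triangle: 2!×4!×2!/9! = 96/362880
(j±m)!: 3!×3!×1!×3!×2!×4! = 10368
prefactor² = (2J+1)×Δ×N² = 96/5
  k=0: +1/(0!×2!×3!×1!×1!×1!) = 1/12
  k=1: −1/(1!×1!×2!×0!×2!×2!) = -1/8
Σ = -1/24  ⇒  CG² = 96/5×(-1/24)² = 1/30
CG = −√(1/30) = -0.182574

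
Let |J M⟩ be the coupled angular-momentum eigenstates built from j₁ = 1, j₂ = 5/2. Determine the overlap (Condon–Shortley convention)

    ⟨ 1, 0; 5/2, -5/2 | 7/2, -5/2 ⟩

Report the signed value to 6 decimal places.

j₁+j₂−J=0  J+j₁−j₂=2  J−j₁+j₂=5  j₁+j₂+J+1=8
(j₁±m₁, j₂±m₂, J±M) = (1,1,0,5,1,6)
P² = 28800/7
sum k=0..0:
  [0] +1/120 = 1/120
S = 1/120
C² = P²·S² = 2/7 ; C = +0.534522

+0.534522  (= +√(2/7))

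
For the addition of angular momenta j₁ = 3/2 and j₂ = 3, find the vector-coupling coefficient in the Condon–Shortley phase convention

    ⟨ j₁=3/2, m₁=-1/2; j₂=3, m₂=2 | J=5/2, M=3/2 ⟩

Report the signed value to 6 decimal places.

j₁+j₂−J=2  J+j₁−j₂=1  J−j₁+j₂=4  j₁+j₂+J+1=8
(j₁±m₁, j₂±m₂, J±M) = (1,2,5,1,4,1)
P² = 288/7
sum k=1..2:
  [1] −1/24 = -1/24
  [2] +1/12 = 1/12
S = 1/24
C² = P²·S² = 1/14 ; C = +0.267261

+0.267261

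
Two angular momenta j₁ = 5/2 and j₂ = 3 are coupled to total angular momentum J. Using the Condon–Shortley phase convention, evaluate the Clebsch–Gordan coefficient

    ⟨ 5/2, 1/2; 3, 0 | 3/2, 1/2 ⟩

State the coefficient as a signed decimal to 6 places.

+√(4/35) = +0.338062

triangle: 4!*1!*2!/8! = 48/40320
(j±m)!: 3!*2!*3!*3!*2!*1! = 864
prefactor² = (2J+1)*Δ*N² = 144/35
  k=1: −1/(1!*3!*1!*2!*0!*0!) = -1/12
  k=2: +1/(2!*2!*0!*1!*1!*1!) = 1/4
Σ = 1/6  ⇒  CG² = 144/35*1/6² = 4/35
CG = +√(4/35) = +0.338062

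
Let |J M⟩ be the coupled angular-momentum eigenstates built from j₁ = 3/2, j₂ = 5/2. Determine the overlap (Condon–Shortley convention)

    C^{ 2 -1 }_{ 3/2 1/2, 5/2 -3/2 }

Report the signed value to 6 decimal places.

√[5·2!1!3!/7! · 2!1!1!4!1!3!] = √(24/7)
  +(−1)^0/∏(0,2,1,1,0,2)! = 1/4  (running 1/4)
  +(−1)^1/∏(1,1,0,0,1,3)! = -1/6  (running 1/12)
⟨..|..⟩ = √(24/7)·(1/12) = +0.154303

+√(1/42) = +0.154303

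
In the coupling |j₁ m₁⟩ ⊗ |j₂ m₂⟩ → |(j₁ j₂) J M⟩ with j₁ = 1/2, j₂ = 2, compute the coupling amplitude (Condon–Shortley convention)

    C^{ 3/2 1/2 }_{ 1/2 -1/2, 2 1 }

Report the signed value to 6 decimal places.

−√(3/5) ≈ -0.774597

√[4·1!0!3!/5! · 0!1!3!1!2!1!] = √(12/5)
  +(−1)^1/∏(1,0,0,2,0,1)! = -1/2  (running -1/2)
⟨..|..⟩ = √(12/5)·(-1/2) = -0.774597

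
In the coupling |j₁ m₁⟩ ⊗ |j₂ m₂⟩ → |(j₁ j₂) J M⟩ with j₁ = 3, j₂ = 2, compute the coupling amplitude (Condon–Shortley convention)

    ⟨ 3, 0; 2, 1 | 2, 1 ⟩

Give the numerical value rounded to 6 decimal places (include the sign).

+0.534522

triangle: 3!·3!·1!/8! = 36/40320
(j±m)!: 3!·3!·3!·1!·3!·1! = 1296
prefactor² = (2J+1)·Δ·N² = 81/14
  k=2: +1/(2!·1!·1!·1!·2!·0!) = 1/4
  k=3: −1/(3!·0!·0!·0!·3!·1!) = -1/36
Σ = 2/9  ⇒  CG² = 81/14·2/9² = 2/7
CG = +√(2/7) = +0.534522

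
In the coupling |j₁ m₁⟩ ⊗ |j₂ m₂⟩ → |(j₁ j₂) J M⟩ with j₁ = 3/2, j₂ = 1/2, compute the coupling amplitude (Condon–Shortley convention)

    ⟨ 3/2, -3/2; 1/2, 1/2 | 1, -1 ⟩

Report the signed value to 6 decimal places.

triangle: 1!·2!·0!/4! = 2/24
(j±m)!: 0!·3!·1!·0!·0!·2! = 12
prefactor² = (2J+1)·Δ·N² = 3
  k=1: −1/(1!·0!·2!·0!·0!·0!) = -1/2
Σ = -1/2  ⇒  CG² = 3·(-1/2)² = 3/4
CG = −√(3/4) = -0.866025

−√(3/4) = -0.866025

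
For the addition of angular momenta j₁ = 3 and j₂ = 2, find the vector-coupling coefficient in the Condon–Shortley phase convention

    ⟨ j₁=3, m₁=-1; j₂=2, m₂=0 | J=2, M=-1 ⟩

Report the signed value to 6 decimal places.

triangle: 3!*3!*1!/8! = 36/40320
(j±m)!: 2!*4!*2!*2!*1!*3! = 1152
prefactor² = (2J+1)*Δ*N² = 36/7
  k=1: −1/(1!*2!*3!*1!*0!*0!) = -1/12
  k=2: +1/(2!*1!*2!*0!*1!*1!) = 1/4
Σ = 1/6  ⇒  CG² = 36/7*1/6² = 1/7
CG = +√(1/7) = +0.377964

+0.377964  (= +√(1/7))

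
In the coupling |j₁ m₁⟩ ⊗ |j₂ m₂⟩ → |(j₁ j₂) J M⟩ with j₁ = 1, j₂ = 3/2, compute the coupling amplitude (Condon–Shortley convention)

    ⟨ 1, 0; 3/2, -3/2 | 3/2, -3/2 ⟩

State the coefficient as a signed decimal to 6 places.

√[4·1!1!2!/5! · 1!1!0!3!0!3!] = √(12/5)
  +(−1)^0/∏(0,1,1,0,0,2)! = 1/2  (running 1/2)
⟨..|..⟩ = √(12/5)·(1/2) = +0.774597

+√(3/5) ≈ +0.774597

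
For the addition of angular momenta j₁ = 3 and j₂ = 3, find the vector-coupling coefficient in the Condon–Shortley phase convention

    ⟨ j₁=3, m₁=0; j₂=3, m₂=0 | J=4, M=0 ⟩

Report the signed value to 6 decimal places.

−√(18/77) ≈ -0.483494

√[9·2!4!4!/11! · 3!3!3!3!4!4!] = √(373248/1925)
  +(−1)^0/∏(0,2,3,3,1,1)! = 1/72  (running 1/72)
  +(−1)^1/∏(1,1,2,2,2,2)! = -1/16  (running -7/144)
  +(−1)^2/∏(2,0,1,1,3,3)! = 1/72  (running -5/144)
⟨..|..⟩ = √(373248/1925)·(-5/144) = -0.483494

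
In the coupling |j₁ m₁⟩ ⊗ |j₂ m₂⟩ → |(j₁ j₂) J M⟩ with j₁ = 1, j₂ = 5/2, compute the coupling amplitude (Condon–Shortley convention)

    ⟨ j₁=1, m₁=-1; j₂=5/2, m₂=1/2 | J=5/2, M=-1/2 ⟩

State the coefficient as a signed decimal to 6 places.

−√(18/35) ≈ -0.717137

j₁+j₂−J=1  J+j₁−j₂=1  J−j₁+j₂=4  j₁+j₂+J+1=7
(j₁±m₁, j₂±m₂, J±M) = (0,2,3,2,2,3)
P² = 288/35
sum k=1..1:
  [1] −1/4 = -1/4
S = -1/4
C² = P²·S² = 18/35 ; C = -0.717137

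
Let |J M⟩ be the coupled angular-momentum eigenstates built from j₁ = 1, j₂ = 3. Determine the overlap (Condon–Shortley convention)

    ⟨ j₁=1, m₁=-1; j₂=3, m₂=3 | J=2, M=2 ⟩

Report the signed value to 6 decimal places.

+√(5/7) = +0.845154

j₁+j₂−J=2  J+j₁−j₂=0  J−j₁+j₂=4  j₁+j₂+J+1=7
(j₁±m₁, j₂±m₂, J±M) = (0,2,6,0,4,0)
P² = 11520/7
sum k=2..2:
  [2] +1/48 = 1/48
S = 1/48
C² = P²·S² = 5/7 ; C = +0.845154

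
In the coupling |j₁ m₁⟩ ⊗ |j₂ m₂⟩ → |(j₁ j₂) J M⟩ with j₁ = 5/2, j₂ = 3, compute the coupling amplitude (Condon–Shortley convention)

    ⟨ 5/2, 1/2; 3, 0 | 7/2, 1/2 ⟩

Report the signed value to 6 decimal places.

triangle: 2!*3!*4!/10! = 288/3628800
(j±m)!: 3!*2!*3!*3!*4!*3! = 62208
prefactor² = (2J+1)*Δ*N² = 6912/175
  k=0: +1/(0!*2!*2!*3!*1!*1!) = 1/24
  k=1: −1/(1!*1!*1!*2!*2!*2!) = -1/8
  k=2: +1/(2!*0!*0!*1!*3!*3!) = 1/72
Σ = -5/72  ⇒  CG² = 6912/175*(-5/72)² = 4/21
CG = −√(4/21) = -0.436436

−√(4/21) ≈ -0.436436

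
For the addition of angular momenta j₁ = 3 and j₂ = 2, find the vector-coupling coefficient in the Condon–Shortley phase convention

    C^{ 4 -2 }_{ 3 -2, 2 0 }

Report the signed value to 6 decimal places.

triangle: 1!×5!×3!/10! = 720/3628800
(j±m)!: 1!×5!×2!×2!×2!×6! = 691200
prefactor² = (2J+1)×Δ×N² = 8640/7
  k=0: +1/(0!×1!×5!×2!×0!×1!) = 1/240
  k=1: −1/(1!×0!×4!×1!×1!×2!) = -1/48
Σ = -1/60  ⇒  CG² = 8640/7×(-1/60)² = 12/35
CG = −√(12/35) = -0.585540

-0.585540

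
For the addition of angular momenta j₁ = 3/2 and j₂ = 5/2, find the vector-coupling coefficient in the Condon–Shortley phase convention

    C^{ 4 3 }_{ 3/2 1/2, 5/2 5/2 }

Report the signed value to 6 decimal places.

+√(3/8) = +0.612372

j₁+j₂−J=0  J+j₁−j₂=3  J−j₁+j₂=5  j₁+j₂+J+1=9
(j₁±m₁, j₂±m₂, J±M) = (2,1,5,0,7,1)
P² = 21600
sum k=0..0:
  [0] +1/240 = 1/240
S = 1/240
C² = P²·S² = 3/8 ; C = +0.612372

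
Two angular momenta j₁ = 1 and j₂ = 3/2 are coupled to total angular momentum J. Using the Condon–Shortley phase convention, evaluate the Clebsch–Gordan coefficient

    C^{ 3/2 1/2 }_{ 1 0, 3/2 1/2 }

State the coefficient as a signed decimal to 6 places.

−√(1/15) = -0.258199

j₁+j₂−J=1  J+j₁−j₂=1  J−j₁+j₂=2  j₁+j₂+J+1=5
(j₁±m₁, j₂±m₂, J±M) = (1,1,2,1,2,1)
P² = 4/15
sum k=0..1:
  [0] +1/2 = 1/2
  [1] −1/1 = -1
S = -1/2
C² = P²·S² = 1/15 ; C = -0.258199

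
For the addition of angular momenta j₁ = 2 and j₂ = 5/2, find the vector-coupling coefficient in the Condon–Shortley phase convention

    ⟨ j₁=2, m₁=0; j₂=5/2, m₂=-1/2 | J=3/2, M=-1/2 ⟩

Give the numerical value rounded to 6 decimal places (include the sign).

j₁+j₂−J=3  J+j₁−j₂=1  J−j₁+j₂=2  j₁+j₂+J+1=7
(j₁±m₁, j₂±m₂, J±M) = (2,2,2,3,1,2)
P² = 32/35
sum k=1..2:
  [1] −1/2 = -1/2
  [2] +1/4 = 1/4
S = -1/4
C² = P²·S² = 2/35 ; C = -0.239046

−√(2/35) ≈ -0.239046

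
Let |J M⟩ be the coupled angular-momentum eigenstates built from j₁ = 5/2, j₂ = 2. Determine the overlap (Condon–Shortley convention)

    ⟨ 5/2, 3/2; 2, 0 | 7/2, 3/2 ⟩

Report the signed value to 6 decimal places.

j₁+j₂−J=1  J+j₁−j₂=4  J−j₁+j₂=3  j₁+j₂+J+1=9
(j₁±m₁, j₂±m₂, J±M) = (4,1,2,2,5,2)
P² = 512/7
sum k=0..1:
  [0] +1/12 = 1/12
  [1] −1/48 = -1/48
S = 1/16
C² = P²·S² = 2/7 ; C = +0.534522

+0.534522  (= +√(2/7))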